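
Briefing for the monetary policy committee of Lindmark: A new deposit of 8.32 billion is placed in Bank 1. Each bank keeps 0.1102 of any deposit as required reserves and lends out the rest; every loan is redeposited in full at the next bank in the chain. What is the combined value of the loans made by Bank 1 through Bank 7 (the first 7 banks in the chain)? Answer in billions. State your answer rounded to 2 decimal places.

Bank i lends (1 − rr)^i of the original deposit: Bank 1 lends 8.32·0.8898 ≈ 7.4031, Bank 2 lends 8.32·0.8898² ≈ 6.5873, and so on.
Summing a geometric series: total = 8.32·[0.8898·(1 − 0.8898^7) / (1 − 0.8898)] ≈ 37.5116 billion.

37.51 billion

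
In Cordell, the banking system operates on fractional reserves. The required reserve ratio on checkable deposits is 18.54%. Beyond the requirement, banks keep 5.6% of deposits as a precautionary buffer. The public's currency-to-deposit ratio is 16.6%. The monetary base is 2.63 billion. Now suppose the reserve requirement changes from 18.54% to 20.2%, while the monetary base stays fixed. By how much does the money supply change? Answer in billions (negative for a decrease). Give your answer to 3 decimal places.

Initially m₁ = (1 + 0.166) / (0.1854 + 0.056 + 0.166) ≈ 2.86205, so M₁ = 2.86205 × 2.63 ≈ 7.5272 billion.
After the change m₂ = (1 + 0.166) / (0.202 + 0.056 + 0.166) = 2.75, so M₂ = 2.75 × 2.63 = 7.2325 billion.
ΔM = M₂ − M₁ = 7.2325 − 7.5272 = -0.2947 billion.

-0.295 billion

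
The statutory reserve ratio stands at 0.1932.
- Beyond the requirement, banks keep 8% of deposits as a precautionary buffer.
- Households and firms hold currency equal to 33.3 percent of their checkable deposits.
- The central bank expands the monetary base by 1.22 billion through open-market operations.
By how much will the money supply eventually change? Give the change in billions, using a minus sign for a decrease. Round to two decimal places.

The money multiplier is m = (1 + c) / (rr + e + c) = (1 + 0.333) / (0.1932 + 0.08 + 0.333) ≈ 2.1989.
The purchase adds 1.22 billion of base, so ΔM = m × ΔMB = 2.1989 × (+1.22) ≈ 2.6827 billion.

2.68 billion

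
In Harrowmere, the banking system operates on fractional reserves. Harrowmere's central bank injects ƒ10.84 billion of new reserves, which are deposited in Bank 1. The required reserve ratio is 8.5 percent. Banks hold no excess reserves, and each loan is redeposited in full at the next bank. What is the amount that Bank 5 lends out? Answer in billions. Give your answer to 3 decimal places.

ƒ6.952 billion

Each bank lends a fraction (1 − rr) = 0.9150 of the deposit it receives, so Bank 5 receives 10.84·0.9150^4 and lends 10.84·0.9150^5 ≈ 6.9524 billion.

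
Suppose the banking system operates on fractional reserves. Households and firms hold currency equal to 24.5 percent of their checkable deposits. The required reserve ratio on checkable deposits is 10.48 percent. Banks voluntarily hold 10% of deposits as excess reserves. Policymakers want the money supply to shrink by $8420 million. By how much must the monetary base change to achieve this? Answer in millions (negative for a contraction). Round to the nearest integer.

-3042 million

The money multiplier is m = (1 + c) / (rr + e + c) = (1 + 0.245) / (0.1048 + 0.1 + 0.245) ≈ 2.76790.
ΔMB = ΔM / m = (−8420) / 2.76790 ≈ -3042.0174 million.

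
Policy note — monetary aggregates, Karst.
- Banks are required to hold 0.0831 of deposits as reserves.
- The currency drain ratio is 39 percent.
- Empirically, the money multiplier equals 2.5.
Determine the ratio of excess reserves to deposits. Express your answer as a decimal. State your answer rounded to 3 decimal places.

0.083

Using m = 2.5. Since m = (1 + c)/(c + rr + e), the denominator satisfies c + rr + e = (1 + c)/m = (1 + 0.39) / 2.5 = 0.556000.
With c = 0.39 and rr = 0.0831, the ratio of excess reserves to deposits is 0.556000 − 0.39 − 0.0831 = 0.0829.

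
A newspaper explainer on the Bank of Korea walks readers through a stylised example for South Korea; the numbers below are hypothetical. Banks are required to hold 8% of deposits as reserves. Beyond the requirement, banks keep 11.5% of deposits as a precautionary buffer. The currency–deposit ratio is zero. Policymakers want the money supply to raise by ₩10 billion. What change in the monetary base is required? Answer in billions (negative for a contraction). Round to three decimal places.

The money multiplier is m = 1 / (rr + e) = 1 / (0.08 + 0.115) ≈ 5.12821.
ΔMB = ΔM / m = (+10) / 5.12821 ≈ 1.95 billion.

₩1.950 billion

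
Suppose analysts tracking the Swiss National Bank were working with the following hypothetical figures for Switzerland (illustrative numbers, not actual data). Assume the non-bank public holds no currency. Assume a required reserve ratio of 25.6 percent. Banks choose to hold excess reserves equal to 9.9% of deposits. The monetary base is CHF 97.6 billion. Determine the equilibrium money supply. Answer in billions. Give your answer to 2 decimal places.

The money multiplier is m = 1 / (rr + e) = 1 / (0.256 + 0.099) ≈ 2.81690.
So M = m × MB = 2.81690 × 97.6 ≈ 274.9294 billion.

CHF 274.93 billion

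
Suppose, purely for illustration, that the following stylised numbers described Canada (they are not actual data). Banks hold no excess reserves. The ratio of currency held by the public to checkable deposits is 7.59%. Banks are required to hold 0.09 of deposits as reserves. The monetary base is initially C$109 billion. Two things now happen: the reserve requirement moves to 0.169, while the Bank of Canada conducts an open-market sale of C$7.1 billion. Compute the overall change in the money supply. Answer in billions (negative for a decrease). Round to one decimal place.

Before: m₁ = (1 + 0.0759) / (0.09 + 0.0759) ≈ 6.48523, MB₁ = 109, so M₁ = 6.48523 × 109 ≈ 706.8901 billion.
After: m₂ = (1 + 0.0759) / (0.169 + 0.0759) ≈ 4.39322, MB₂ = 109 − 7.1 = 101.9, so M₂ = 4.39322 × 101.9 ≈ 447.6691 billion.
ΔM = M₂ − M₁ = 447.6691 − 706.8901 = -259.221 billion.

-259.2 billion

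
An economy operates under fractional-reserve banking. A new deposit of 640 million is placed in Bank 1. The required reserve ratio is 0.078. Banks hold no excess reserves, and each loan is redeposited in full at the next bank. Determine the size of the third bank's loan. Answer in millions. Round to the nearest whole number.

Each bank lends a fraction (1 − rr) = 0.9220 of the deposit it receives, so Bank 3 receives 640·0.9220^2 and lends 640·0.9220^3 ≈ 501.6176 million.

502 million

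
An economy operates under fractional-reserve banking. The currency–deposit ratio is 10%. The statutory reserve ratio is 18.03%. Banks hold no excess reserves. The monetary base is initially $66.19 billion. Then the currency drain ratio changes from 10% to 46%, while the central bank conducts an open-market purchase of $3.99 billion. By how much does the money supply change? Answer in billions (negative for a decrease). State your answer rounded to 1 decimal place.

Before: m₁ = (1 + 0.1) / (0.1803 + 0.1) ≈ 3.9244, MB₁ = 66.19, so M₁ = 3.9244 × 66.19 ≈ 259.756 billion.
After: m₂ = (1 + 0.46) / (0.1803 + 0.46) ≈ 2.2802, MB₂ = 66.19 + 3.99 = 70.18, so M₂ = 2.2802 × 70.18 ≈ 160.0244 billion.
ΔM = M₂ − M₁ = 160.0244 − 259.756 = -99.7316 billion.

-99.7 billion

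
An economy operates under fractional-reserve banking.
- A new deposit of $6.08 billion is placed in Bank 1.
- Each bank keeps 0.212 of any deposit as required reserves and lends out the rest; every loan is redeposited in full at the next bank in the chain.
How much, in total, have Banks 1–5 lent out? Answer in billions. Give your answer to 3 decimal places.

$15.733 billion

Bank i lends (1 − rr)^i of the original deposit: Bank 1 lends 6.08·0.7880 ≈ 4.7910, Bank 2 lends 6.08·0.7880² ≈ 3.7753, and so on.
Summing a geometric series: total = 6.08·[0.7880·(1 − 0.7880^5) / (1 − 0.7880)] ≈ 15.7329 billion.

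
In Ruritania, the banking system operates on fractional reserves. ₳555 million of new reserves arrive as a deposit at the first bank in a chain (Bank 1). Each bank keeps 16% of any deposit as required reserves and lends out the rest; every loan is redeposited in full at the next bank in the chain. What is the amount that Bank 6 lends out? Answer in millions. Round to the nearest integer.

Each bank lends a fraction (1 − rr) = 0.8400 of the deposit it receives, so Bank 6 receives 555·0.8400^5 and lends 555·0.8400^6 ≈ 194.9704 million.

₳195 million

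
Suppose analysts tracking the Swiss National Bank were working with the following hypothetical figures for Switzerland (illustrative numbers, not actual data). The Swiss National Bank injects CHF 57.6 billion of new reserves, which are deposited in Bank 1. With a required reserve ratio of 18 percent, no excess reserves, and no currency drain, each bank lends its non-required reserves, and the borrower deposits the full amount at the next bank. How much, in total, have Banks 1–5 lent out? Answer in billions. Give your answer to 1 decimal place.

CHF 165.1 billion

Bank i lends (1 − rr)^i of the original deposit: Bank 1 lends 57.6·0.8200 = 47.2320, Bank 2 lends 57.6·0.8200² ≈ 38.7302, and so on.
Summing a geometric series: total = 57.6·[0.8200·(1 − 0.8200^5) / (1 − 0.8200)] ≈ 165.1179 billion.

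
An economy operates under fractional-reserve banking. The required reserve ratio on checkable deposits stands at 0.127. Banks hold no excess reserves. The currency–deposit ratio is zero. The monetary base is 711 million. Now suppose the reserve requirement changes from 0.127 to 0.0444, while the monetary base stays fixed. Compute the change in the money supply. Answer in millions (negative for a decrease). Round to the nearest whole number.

Initially m₁ = 1 / (0.127) ≈ 7.8740, so M₁ = 7.8740 × 711 = 5598.414 million.
After the change m₂ = 1 / (0.0444) ≈ 22.5225, so M₂ = 22.5225 × 711 = 16013.4975 million.
ΔM = M₂ − M₁ = 16013.4975 − 5598.414 = 10415.0835 million.

10415 million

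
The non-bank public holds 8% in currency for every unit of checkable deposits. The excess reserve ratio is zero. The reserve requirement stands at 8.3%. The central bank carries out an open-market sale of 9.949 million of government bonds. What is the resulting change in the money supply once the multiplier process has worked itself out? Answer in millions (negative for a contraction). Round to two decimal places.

The money multiplier is m = (1 + c) / (rr + c) = (1 + 0.08) / (0.083 + 0.08) ≈ 6.6258.
The sale removes 9.949 million of base, so ΔM = m × ΔMB = 6.6258 × (−9.949) ≈ -65.9201 million.

-65.92 million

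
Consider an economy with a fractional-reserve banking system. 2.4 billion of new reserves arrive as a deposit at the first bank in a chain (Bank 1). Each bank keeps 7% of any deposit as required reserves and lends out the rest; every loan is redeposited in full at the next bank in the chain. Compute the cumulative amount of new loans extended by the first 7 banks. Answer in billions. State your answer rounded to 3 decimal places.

12.700 billion

Bank i lends (1 − rr)^i of the original deposit: Bank 1 lends 2.4·0.9300 = 2.2320, Bank 2 lends 2.4·0.9300² ≈ 2.0758, and so on.
Summing a geometric series: total = 2.4·[0.9300·(1 − 0.9300^7) / (1 − 0.9300)] ≈ 12.7001 billion.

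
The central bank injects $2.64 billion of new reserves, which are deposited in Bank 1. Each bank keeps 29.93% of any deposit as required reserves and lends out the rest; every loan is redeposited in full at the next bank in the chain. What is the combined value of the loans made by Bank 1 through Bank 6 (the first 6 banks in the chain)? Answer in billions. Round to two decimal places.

$5.45 billion

Bank i lends (1 − rr)^i of the original deposit: Bank 1 lends 2.64·0.7007 ≈ 1.8498, Bank 2 lends 2.64·0.7007² ≈ 1.2962, and so on.
Summing a geometric series: total = 2.64·[0.7007·(1 − 0.7007^6) / (1 − 0.7007)] ≈ 5.4491 billion.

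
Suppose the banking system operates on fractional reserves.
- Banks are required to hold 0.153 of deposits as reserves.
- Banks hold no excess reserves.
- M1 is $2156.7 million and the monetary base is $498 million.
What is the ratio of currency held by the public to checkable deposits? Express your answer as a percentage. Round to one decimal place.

10.1%

Using m = M/MB = 2156.7/498 ≈ 4.330723. From m = (1 + c)/(c + rr + e), rearranging gives 1 + c = m·(c + rr + e), so c·(1 − m) = m·(rr + e) − 1.
Hence c = [m·(rr + e) − 1]/(1 − m) = [4.330723 × (0.153 + 0) − 1] / (1 − 4.330723) ≈ 0.101299.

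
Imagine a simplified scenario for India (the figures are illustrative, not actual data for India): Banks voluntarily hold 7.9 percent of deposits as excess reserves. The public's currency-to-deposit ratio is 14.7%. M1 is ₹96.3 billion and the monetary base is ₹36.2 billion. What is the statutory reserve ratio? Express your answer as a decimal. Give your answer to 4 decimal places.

Using m = M/MB = 96.3/36.2 ≈ 2.660221. Since m = (1 + c)/(c + rr + e), the denominator satisfies c + rr + e = (1 + c)/m = (1 + 0.147) / 2.660221 ≈ 0.431167.
With c = 0.147 and e = 0.079, the statutory reserve ratio is 0.431167 − 0.147 − 0.079 = 0.205167.

0.2052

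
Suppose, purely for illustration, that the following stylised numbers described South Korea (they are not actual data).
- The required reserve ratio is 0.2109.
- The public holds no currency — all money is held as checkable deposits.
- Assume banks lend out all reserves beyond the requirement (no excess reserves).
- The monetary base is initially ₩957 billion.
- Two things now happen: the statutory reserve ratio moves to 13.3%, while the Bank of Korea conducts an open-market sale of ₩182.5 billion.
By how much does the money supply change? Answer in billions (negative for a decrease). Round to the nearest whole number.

₩1286 billion

Before: m₁ = 1 / (0.2109) ≈ 4.7416, MB₁ = 957, so M₁ = 4.7416 × 957 = 4537.7112 billion.
After: m₂ = 1 / (0.133) ≈ 7.5188, MB₂ = 957 − 182.5 = 774.5, so M₂ = 7.5188 × 774.5 = 5823.3106 billion.
ΔM = M₂ − M₁ = 5823.3106 − 4537.7112 = 1285.5994 billion.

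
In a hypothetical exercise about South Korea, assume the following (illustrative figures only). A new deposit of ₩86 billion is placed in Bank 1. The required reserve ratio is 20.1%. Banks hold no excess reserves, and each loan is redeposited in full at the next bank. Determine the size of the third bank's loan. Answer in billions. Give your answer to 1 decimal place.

Each bank lends a fraction (1 − rr) = 0.7990 of the deposit it receives, so Bank 3 receives 86·0.7990^2 and lends 86·0.7990^3 ≈ 43.8671 billion.

₩43.9 billion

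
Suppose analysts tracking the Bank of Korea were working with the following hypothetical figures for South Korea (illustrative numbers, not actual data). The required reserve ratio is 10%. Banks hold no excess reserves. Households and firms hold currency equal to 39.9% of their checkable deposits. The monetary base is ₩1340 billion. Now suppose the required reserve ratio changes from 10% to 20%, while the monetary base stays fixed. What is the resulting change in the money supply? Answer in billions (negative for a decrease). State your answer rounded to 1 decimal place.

Initially m₁ = (1 + 0.399) / (0.1 + 0.399) ≈ 2.803607, so M₁ = 2.803607 × 1340 ≈ 3756.8334 billion.
After the change m₂ = (1 + 0.399) / (0.2 + 0.399) ≈ 2.335559, so M₂ = 2.335559 × 1340 ≈ 3129.6491 billion.
ΔM = M₂ − M₁ = 3129.6491 − 3756.8334 = -627.1843 billion.

-627.2 billion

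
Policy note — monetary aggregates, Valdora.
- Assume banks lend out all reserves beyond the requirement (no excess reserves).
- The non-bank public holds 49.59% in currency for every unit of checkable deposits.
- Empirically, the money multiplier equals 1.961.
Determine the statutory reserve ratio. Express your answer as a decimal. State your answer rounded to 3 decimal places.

0.267

Using m = 1.961. Since m = (1 + c)/(c + rr + e), the denominator satisfies c + rr + e = (1 + c)/m = (1 + 0.4959) / 1.961 ≈ 0.762825.
With c = 0.4959 and e = 0, the statutory reserve ratio is 0.762825 − 0.4959 − 0 = 0.266925.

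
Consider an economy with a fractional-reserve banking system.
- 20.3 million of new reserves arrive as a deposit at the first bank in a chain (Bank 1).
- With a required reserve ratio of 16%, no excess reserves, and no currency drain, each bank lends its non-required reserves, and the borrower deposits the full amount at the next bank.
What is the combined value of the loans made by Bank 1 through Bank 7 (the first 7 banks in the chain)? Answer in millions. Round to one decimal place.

Bank i lends (1 − rr)^i of the original deposit: Bank 1 lends 20.3·0.8400 = 17.0520, Bank 2 lends 20.3·0.8400² ≈ 14.3237, and so on.
Summing a geometric series: total = 20.3·[0.8400·(1 − 0.8400^7) / (1 − 0.8400)] ≈ 75.1257 million.

75.1 million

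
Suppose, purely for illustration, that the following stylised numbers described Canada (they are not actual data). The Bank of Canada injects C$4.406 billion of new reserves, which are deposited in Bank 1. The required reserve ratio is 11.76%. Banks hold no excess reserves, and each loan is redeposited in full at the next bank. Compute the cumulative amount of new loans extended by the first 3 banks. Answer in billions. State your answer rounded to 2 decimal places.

C$10.35 billion

Bank i lends (1 − rr)^i of the original deposit: Bank 1 lends 4.406·0.8824 ≈ 3.8879, Bank 2 lends 4.406·0.8824² ≈ 3.4306, and so on.
Summing a geometric series: total = 4.406·[0.8824·(1 − 0.8824^3) / (1 − 0.8824)] ≈ 10.3457 billion.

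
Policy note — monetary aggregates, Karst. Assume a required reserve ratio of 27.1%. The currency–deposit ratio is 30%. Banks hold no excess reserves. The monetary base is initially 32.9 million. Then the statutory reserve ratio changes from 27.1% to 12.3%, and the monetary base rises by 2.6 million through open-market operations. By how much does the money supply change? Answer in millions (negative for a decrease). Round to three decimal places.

Before: m₁ = (1 + 0.3) / (0.271 + 0.3) ≈ 2.276708, MB₁ = 32.9, so M₁ = 2.276708 × 32.9 ≈ 74.9037 million.
After: m₂ = (1 + 0.3) / (0.123 + 0.3) ≈ 3.073286, MB₂ = 32.9 + 2.6 = 35.5, so M₂ = 3.073286 × 35.5 ≈ 109.1017 million.
ΔM = M₂ − M₁ = 109.1017 − 74.9037 = 34.198 million.

34.198 million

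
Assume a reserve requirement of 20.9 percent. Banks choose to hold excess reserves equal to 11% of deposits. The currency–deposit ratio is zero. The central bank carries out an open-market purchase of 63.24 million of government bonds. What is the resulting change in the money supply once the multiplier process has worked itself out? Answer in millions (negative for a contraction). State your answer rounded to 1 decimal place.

198.2 million

The money multiplier is m = 1 / (rr + e) = 1 / (0.209 + 0.11) ≈ 3.1348.
The purchase adds 63.24 million of base, so ΔM = m × ΔMB = 3.1348 × (+63.24) ≈ 198.2448 million.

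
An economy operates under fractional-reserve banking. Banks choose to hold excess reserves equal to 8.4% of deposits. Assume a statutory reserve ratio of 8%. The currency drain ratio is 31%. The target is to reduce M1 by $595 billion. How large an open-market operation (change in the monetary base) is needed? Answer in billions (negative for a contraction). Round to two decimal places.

The money multiplier is m = (1 + c) / (rr + e + c) = (1 + 0.31) / (0.08 + 0.084 + 0.31) ≈ 2.763713.
ΔMB = ΔM / m = (−595) / 2.763713 ≈ -215.2901 billion.

-215.29 billion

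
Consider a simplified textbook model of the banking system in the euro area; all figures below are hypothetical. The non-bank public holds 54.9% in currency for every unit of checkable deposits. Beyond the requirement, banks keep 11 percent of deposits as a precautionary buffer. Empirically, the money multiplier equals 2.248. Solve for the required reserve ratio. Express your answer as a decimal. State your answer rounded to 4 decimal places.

0.0301

Using m = 2.248. Since m = (1 + c)/(c + rr + e), the denominator satisfies c + rr + e = (1 + c)/m = (1 + 0.549) / 2.248 ≈ 0.689057.
With c = 0.549 and e = 0.11, the required reserve ratio is 0.689057 − 0.549 − 0.11 = 0.030057.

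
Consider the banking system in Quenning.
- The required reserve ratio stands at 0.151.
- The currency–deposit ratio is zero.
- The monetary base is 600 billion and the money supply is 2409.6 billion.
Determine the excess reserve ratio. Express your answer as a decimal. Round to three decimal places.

Using m = M/MB = 2409.6/600 = 4.016000. Since m = (1 + c)/(c + rr + e), the denominator satisfies c + rr + e = (1 + c)/m = (1 + 0) / 4.016000 ≈ 0.249004.
With c = 0 and rr = 0.151, the excess reserve ratio is 0.249004 − 0 − 0.151 = 0.098004.

0.098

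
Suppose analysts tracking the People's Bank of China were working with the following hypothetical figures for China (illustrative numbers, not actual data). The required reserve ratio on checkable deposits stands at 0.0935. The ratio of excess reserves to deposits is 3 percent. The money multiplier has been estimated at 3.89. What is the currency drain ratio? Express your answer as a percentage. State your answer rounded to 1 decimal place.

Using m = 3.89. From m = (1 + c)/(c + rr + e), rearranging gives 1 + c = m·(c + rr + e), so c·(1 − m) = m·(rr + e) − 1.
Hence c = [m·(rr + e) − 1]/(1 − m) = [3.89 × (0.0935 + 0.03) − 1] / (1 − 3.89) ≈ 0.179787.

18.0%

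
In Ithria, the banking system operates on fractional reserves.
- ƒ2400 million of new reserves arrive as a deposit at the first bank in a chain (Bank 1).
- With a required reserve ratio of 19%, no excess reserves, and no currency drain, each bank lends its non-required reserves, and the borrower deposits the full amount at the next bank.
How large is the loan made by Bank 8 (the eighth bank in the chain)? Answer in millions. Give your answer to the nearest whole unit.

Each bank lends a fraction (1 − rr) = 0.8100 of the deposit it receives, so Bank 8 receives 2400·0.8100^7 and lends 2400·0.8100^8 ≈ 444.7248 million.

ƒ445 million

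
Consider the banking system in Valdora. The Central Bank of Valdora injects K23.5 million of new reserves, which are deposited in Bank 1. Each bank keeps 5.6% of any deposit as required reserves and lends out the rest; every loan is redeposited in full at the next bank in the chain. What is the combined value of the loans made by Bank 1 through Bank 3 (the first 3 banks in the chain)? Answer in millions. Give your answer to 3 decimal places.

Bank i lends (1 − rr)^i of the original deposit: Bank 1 lends 23.5·0.9440 = 22.1840, Bank 2 lends 23.5·0.9440² ≈ 20.9417, and so on.
Summing a geometric series: total = 23.5·[0.9440·(1 − 0.9440^3) / (1 − 0.9440)] ≈ 62.8947 million.

K62.895 million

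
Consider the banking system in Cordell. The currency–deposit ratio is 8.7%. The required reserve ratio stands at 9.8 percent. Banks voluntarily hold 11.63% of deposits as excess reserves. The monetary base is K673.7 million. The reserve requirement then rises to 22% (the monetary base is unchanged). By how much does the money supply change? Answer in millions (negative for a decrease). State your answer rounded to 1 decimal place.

Initially m₁ = (1 + 0.087) / (0.098 + 0.1163 + 0.087) ≈ 3.60770, so M₁ = 3.60770 × 673.7 ≈ 2430.5075 million.
After the change m₂ = (1 + 0.087) / (0.22 + 0.1163 + 0.087) ≈ 2.56792, so M₂ = 2.56792 × 673.7 ≈ 1730.0077 million.
ΔM = M₂ − M₁ = 1730.0077 − 2430.5075 = -700.4998 million.

-700.5 million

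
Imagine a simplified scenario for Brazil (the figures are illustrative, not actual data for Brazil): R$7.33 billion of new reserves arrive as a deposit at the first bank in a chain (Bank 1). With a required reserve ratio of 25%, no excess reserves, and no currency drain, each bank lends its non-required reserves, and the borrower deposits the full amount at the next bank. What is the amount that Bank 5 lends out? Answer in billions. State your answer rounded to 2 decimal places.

R$1.74 billion

Each bank lends a fraction (1 − rr) = 0.7500 of the deposit it receives, so Bank 5 receives 7.33·0.7500^4 and lends 7.33·0.7500^5 ≈ 1.7394 billion.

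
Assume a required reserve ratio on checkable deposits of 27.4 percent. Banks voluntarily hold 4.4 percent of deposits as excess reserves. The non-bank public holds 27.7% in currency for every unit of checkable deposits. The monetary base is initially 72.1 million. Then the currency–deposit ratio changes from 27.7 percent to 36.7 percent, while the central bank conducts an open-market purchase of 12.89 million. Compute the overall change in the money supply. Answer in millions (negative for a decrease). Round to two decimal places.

Before: m₁ = (1 + 0.277) / (0.274 + 0.044 + 0.277) ≈ 2.14622, MB₁ = 72.1, so M₁ = 2.14622 × 72.1 ≈ 154.7425 million.
After: m₂ = (1 + 0.367) / (0.274 + 0.044 + 0.367) ≈ 1.99562, MB₂ = 72.1 + 12.89 = 84.99, so M₂ = 1.99562 × 84.99 ≈ 169.6077 million.
ΔM = M₂ − M₁ = 169.6077 − 154.7425 = 14.8652 million.

14.87 million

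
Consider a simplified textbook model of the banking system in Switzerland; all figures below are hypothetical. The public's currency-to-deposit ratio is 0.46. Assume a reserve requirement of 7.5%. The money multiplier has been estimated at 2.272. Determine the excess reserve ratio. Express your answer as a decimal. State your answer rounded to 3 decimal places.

Using m = 2.272. Since m = (1 + c)/(c + rr + e), the denominator satisfies c + rr + e = (1 + c)/m = (1 + 0.46) / 2.272 ≈ 0.642606.
With c = 0.46 and rr = 0.075, the excess reserve ratio is 0.642606 − 0.46 − 0.075 = 0.107606.

0.108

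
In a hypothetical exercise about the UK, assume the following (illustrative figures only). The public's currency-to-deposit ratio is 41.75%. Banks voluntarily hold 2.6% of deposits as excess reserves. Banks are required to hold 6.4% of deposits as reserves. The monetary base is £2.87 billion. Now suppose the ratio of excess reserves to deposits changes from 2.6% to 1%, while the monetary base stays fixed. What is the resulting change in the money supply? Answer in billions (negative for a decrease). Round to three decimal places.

£0.261 billion

Initially m₁ = (1 + 0.4175) / (0.064 + 0.026 + 0.4175) ≈ 2.79310, so M₁ = 2.79310 × 2.87 ≈ 8.0162 billion.
After the change m₂ = (1 + 0.4175) / (0.064 + 0.01 + 0.4175) ≈ 2.88403, so M₂ = 2.88403 × 2.87 ≈ 8.2772 billion.
ΔM = M₂ − M₁ = 8.2772 − 8.0162 = 0.261 billion.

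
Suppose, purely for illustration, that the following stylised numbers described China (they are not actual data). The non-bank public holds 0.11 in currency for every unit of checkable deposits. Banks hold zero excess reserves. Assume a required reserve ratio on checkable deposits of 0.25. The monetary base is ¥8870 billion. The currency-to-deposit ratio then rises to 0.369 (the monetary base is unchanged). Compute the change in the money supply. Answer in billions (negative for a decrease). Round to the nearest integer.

-7732 billion

Initially m₁ = (1 + 0.11) / (0.25 + 0.11) ≈ 3.08333, so M₁ = 3.08333 × 8870 = 27349.1371 billion.
After the change m₂ = (1 + 0.369) / (0.25 + 0.369) ≈ 2.21163, so M₂ = 2.21163 × 8870 = 19617.1581 billion.
ΔM = M₂ − M₁ = 19617.1581 − 27349.1371 = -7731.979 billion.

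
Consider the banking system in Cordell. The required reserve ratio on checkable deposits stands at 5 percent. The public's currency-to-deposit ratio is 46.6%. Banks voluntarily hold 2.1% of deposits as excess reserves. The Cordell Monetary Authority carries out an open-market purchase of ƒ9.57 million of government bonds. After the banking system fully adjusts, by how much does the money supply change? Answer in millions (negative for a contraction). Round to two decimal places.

ƒ26.13 million

The money multiplier is m = (1 + c) / (rr + e + c) = (1 + 0.466) / (0.05 + 0.021 + 0.466) ≈ 2.73.
The purchase adds 9.57 million of base, so ΔM = m × ΔMB = 2.73 × (+9.57) = 26.1261 million.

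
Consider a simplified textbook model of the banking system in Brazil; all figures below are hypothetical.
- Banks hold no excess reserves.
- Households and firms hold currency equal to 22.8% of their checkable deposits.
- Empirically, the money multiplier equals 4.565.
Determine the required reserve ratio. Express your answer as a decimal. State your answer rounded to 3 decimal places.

Using m = 4.565. Since m = (1 + c)/(c + rr + e), the denominator satisfies c + rr + e = (1 + c)/m = (1 + 0.228) / 4.565 ≈ 0.269003.
With c = 0.228 and e = 0, the required reserve ratio is 0.269003 − 0.228 − 0 = 0.041003.

0.041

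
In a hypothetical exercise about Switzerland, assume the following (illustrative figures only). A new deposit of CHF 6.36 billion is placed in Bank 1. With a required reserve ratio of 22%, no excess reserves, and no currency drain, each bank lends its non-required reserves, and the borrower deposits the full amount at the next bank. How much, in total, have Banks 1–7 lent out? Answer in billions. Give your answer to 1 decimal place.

Bank i lends (1 − rr)^i of the original deposit: Bank 1 lends 6.36·0.7800 = 4.9608, Bank 2 lends 6.36·0.7800² ≈ 3.8694, and so on.
Summing a geometric series: total = 6.36·[0.7800·(1 − 0.7800^7) / (1 − 0.7800)] ≈ 18.5882 billion.

CHF 18.6 billion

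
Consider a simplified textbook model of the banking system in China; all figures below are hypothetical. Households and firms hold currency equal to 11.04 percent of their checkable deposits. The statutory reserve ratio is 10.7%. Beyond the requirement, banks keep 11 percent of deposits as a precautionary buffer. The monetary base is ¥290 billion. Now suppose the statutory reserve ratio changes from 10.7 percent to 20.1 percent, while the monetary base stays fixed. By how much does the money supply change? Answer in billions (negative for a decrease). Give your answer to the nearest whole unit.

-219 billion

Initially m₁ = (1 + 0.1104) / (0.107 + 0.11 + 0.1104) ≈ 3.3916, so M₁ = 3.3916 × 290 = 983.564 billion.
After the change m₂ = (1 + 0.1104) / (0.201 + 0.11 + 0.1104) ≈ 2.6350, so M₂ = 2.6350 × 290 = 764.15 billion.
ΔM = M₂ − M₁ = 764.15 − 983.564 = -219.414 billion.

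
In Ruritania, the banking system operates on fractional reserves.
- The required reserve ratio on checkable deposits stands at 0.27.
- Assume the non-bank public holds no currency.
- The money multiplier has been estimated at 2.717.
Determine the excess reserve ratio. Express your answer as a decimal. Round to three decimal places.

Using m = 2.717. Since m = (1 + c)/(c + rr + e), the denominator satisfies c + rr + e = (1 + c)/m = (1 + 0) / 2.717 = 0.368053.
With c = 0 and rr = 0.27, the excess reserve ratio is 0.368053 − 0 − 0.27 = 0.098053.

0.098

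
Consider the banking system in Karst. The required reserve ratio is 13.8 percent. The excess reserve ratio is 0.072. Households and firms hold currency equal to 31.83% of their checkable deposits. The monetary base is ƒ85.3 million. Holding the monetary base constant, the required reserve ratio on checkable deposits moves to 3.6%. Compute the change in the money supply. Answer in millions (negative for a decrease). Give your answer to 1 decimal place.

ƒ50.9 million

Initially m₁ = (1 + 0.3183) / (0.138 + 0.072 + 0.3183) ≈ 2.4954, so M₁ = 2.4954 × 85.3 ≈ 212.8576 million.
After the change m₂ = (1 + 0.3183) / (0.036 + 0.072 + 0.3183) ≈ 3.0924, so M₂ = 3.0924 × 85.3 ≈ 263.7817 million.
ΔM = M₂ − M₁ = 263.7817 − 212.8576 = 50.9241 million.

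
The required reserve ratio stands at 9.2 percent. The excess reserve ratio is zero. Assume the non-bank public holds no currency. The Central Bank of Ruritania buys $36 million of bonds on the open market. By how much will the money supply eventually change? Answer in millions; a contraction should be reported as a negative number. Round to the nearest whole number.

$391 million

The simple money multiplier is m = 1/rr = 1/0.092 ≈ 10.8696.
An open-market purchase increases the monetary base by 36 million, so ΔM = m × ΔMB = 10.8696 × 36 = 391.3056 million.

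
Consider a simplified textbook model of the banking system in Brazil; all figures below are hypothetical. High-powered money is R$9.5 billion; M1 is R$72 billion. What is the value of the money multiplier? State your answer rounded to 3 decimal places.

The money multiplier is m = M / MB = 72 / 9.5 ≈ 7.57895.

7.579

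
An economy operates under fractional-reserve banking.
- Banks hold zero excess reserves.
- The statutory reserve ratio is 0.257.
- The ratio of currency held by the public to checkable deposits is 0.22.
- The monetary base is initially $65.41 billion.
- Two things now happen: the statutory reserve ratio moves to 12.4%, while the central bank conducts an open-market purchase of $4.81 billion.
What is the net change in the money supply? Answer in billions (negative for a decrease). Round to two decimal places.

Before: m₁ = (1 + 0.22) / (0.257 + 0.22) ≈ 2.55765, MB₁ = 65.41, so M₁ = 2.55765 × 65.41 ≈ 167.2959 billion.
After: m₂ = (1 + 0.22) / (0.124 + 0.22) ≈ 3.54651, MB₂ = 65.41 + 4.81 = 70.22, so M₂ = 3.54651 × 70.22 ≈ 249.0359 billion.
ΔM = M₂ − M₁ = 249.0359 − 167.2959 = 81.74 billion.

$81.74 billion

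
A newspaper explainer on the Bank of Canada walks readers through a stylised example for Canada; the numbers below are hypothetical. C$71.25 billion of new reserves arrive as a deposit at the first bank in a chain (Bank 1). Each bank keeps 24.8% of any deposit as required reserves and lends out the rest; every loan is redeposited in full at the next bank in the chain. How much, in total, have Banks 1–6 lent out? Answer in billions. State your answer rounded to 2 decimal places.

C$176.98 billion

Bank i lends (1 − rr)^i of the original deposit: Bank 1 lends 71.25·0.7520 = 53.5800, Bank 2 lends 71.25·0.7520² ≈ 40.2922, and so on.
Summing a geometric series: total = 71.25·[0.7520·(1 − 0.7520^6) / (1 − 0.7520)] ≈ 176.9771 billion.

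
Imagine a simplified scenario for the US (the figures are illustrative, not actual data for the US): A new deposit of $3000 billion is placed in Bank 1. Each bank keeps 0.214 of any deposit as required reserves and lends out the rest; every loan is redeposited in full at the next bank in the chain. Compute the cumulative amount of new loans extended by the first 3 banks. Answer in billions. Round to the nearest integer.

Bank i lends (1 − rr)^i of the original deposit: Bank 1 lends 3000·0.7860 = 2358.0000, Bank 2 lends 3000·0.7860² = 1853.3880, and so on.
Summing a geometric series: total = 3000·[0.7860·(1 − 0.7860^3) / (1 − 0.7860)] ≈ 5668.1510 billion.

$5668 billion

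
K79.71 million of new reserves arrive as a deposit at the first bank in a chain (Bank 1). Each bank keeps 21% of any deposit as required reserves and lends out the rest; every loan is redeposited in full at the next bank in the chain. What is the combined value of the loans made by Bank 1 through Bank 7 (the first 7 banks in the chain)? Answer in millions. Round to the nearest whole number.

K242 million

Bank i lends (1 − rr)^i of the original deposit: Bank 1 lends 79.71·0.7900 = 62.9709, Bank 2 lends 79.71·0.7900² ≈ 49.7470, and so on.
Summing a geometric series: total = 79.71·[0.7900·(1 − 0.7900^7) / (1 − 0.7900)] ≈ 242.2763 million.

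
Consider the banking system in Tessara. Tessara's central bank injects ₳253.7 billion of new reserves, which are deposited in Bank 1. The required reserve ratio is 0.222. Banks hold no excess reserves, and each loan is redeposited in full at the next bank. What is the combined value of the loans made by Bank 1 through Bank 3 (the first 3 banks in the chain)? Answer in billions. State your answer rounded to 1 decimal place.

Bank i lends (1 − rr)^i of the original deposit: Bank 1 lends 253.7·0.7780 = 197.3786, Bank 2 lends 253.7·0.7780² ≈ 153.5606, and so on.
Summing a geometric series: total = 253.7·[0.7780·(1 − 0.7780^3) / (1 − 0.7780)] ≈ 470.4093 billion.

₳470.4 billion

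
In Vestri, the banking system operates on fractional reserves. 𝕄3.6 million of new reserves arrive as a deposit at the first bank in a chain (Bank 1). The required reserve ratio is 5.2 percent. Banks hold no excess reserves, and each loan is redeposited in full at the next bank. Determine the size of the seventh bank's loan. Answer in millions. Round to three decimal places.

𝕄2.477 million

Each bank lends a fraction (1 − rr) = 0.9480 of the deposit it receives, so Bank 7 receives 3.6·0.9480^6 and lends 3.6·0.9480^7 ≈ 2.4772 million.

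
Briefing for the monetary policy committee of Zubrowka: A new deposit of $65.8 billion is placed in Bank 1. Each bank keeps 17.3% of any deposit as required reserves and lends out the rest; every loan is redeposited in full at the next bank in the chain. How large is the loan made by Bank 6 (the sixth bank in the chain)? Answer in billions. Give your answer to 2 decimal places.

Each bank lends a fraction (1 − rr) = 0.8270 of the deposit it receives, so Bank 6 receives 65.8·0.8270^5 and lends 65.8·0.8270^6 ≈ 21.0503 billion.

$21.05 billion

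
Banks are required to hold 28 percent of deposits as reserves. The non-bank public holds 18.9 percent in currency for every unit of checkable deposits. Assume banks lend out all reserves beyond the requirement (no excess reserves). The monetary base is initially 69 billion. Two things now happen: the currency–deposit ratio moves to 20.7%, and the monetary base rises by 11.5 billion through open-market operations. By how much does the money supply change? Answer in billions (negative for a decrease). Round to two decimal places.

Before: m₁ = (1 + 0.189) / (0.28 + 0.189) ≈ 2.53518, MB₁ = 69, so M₁ = 2.53518 × 69 ≈ 174.9274 billion.
After: m₂ = (1 + 0.207) / (0.28 + 0.207) ≈ 2.47844, MB₂ = 69 + 11.5 = 80.5, so M₂ = 2.47844 × 80.5 ≈ 199.5144 billion.
ΔM = M₂ − M₁ = 199.5144 − 174.9274 = 24.587 billion.

24.59 billion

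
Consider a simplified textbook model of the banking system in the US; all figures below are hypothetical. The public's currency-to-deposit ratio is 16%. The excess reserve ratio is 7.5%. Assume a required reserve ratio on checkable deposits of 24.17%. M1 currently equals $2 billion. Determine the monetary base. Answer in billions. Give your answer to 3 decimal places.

The money multiplier is m = (1 + c) / (rr + e + c) = (1 + 0.16) / (0.2417 + 0.075 + 0.16) ≈ 2.43340.
MB = M / m = 2 / 2.43340 ≈ 0.8219 billion.

$0.822 billion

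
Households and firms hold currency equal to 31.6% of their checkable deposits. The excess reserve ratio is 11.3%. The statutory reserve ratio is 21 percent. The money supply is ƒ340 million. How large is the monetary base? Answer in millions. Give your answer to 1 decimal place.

ƒ165.1 million

The money multiplier is m = (1 + c) / (rr + e + c) = (1 + 0.316) / (0.21 + 0.113 + 0.316) ≈ 2.05947.
MB = M / m = 340 / 2.05947 ≈ 165.091 million.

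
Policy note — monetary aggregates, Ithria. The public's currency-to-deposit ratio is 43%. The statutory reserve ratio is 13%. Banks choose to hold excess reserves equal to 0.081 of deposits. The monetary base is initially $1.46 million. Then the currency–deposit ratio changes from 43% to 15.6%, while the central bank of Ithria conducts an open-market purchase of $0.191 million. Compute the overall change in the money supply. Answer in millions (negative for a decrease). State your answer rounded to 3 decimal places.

Before: m₁ = (1 + 0.43) / (0.13 + 0.081 + 0.43) ≈ 2.23089, MB₁ = 1.46, so M₁ = 2.23089 × 1.46 ≈ 3.2571 million.
After: m₂ = (1 + 0.156) / (0.13 + 0.081 + 0.156) ≈ 3.14986, MB₂ = 1.46 + 0.191 = 1.651, so M₂ = 3.14986 × 1.651 ≈ 5.2004 million.
ΔM = M₂ − M₁ = 5.2004 − 3.2571 = 1.9433 million.

$1.943 million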